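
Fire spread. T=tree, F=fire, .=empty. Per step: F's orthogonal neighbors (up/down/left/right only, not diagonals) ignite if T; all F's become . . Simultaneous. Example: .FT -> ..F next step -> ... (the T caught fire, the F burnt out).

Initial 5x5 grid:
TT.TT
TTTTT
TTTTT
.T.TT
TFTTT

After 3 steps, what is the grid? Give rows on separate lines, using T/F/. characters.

Step 1: 3 trees catch fire, 1 burn out
  TT.TT
  TTTTT
  TTTTT
  .F.TT
  F.FTT
Step 2: 2 trees catch fire, 3 burn out
  TT.TT
  TTTTT
  TFTTT
  ...TT
  ...FT
Step 3: 5 trees catch fire, 2 burn out
  TT.TT
  TFTTT
  F.FTT
  ...FT
  ....F

TT.TT
TFTTT
F.FTT
...FT
....F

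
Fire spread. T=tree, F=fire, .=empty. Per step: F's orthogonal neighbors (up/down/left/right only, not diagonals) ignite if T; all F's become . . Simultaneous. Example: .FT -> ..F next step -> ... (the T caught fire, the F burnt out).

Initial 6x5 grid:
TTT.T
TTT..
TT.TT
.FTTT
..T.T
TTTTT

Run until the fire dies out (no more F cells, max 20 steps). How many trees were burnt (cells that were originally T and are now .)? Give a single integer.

Step 1: +2 fires, +1 burnt (F count now 2)
Step 2: +4 fires, +2 burnt (F count now 4)
Step 3: +6 fires, +4 burnt (F count now 6)
Step 4: +6 fires, +6 burnt (F count now 6)
Step 5: +2 fires, +6 burnt (F count now 2)
Step 6: +0 fires, +2 burnt (F count now 0)
Fire out after step 6
Initially T: 21, now '.': 29
Total burnt (originally-T cells now '.'): 20

Answer: 20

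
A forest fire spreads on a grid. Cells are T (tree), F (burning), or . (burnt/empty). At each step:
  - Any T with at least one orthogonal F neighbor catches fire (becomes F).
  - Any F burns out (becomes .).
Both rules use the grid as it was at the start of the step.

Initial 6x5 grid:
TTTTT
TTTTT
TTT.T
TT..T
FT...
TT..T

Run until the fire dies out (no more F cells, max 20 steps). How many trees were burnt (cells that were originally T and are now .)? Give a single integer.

Answer: 20

Derivation:
Step 1: +3 fires, +1 burnt (F count now 3)
Step 2: +3 fires, +3 burnt (F count now 3)
Step 3: +2 fires, +3 burnt (F count now 2)
Step 4: +3 fires, +2 burnt (F count now 3)
Step 5: +2 fires, +3 burnt (F count now 2)
Step 6: +2 fires, +2 burnt (F count now 2)
Step 7: +2 fires, +2 burnt (F count now 2)
Step 8: +2 fires, +2 burnt (F count now 2)
Step 9: +1 fires, +2 burnt (F count now 1)
Step 10: +0 fires, +1 burnt (F count now 0)
Fire out after step 10
Initially T: 21, now '.': 29
Total burnt (originally-T cells now '.'): 20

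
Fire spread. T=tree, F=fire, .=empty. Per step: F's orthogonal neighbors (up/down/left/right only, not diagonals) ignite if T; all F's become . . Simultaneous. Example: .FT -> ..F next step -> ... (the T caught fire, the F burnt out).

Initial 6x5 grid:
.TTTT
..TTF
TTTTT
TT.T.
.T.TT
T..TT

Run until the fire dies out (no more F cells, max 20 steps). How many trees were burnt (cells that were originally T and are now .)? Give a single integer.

Answer: 19

Derivation:
Step 1: +3 fires, +1 burnt (F count now 3)
Step 2: +3 fires, +3 burnt (F count now 3)
Step 3: +3 fires, +3 burnt (F count now 3)
Step 4: +3 fires, +3 burnt (F count now 3)
Step 5: +4 fires, +3 burnt (F count now 4)
Step 6: +3 fires, +4 burnt (F count now 3)
Step 7: +0 fires, +3 burnt (F count now 0)
Fire out after step 7
Initially T: 20, now '.': 29
Total burnt (originally-T cells now '.'): 19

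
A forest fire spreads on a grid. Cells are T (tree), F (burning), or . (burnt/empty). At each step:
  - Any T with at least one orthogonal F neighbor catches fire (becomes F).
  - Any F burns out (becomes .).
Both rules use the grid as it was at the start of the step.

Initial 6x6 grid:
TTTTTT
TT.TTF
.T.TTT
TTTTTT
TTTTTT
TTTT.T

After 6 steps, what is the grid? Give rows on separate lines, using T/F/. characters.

Step 1: 3 trees catch fire, 1 burn out
  TTTTTF
  TT.TF.
  .T.TTF
  TTTTTT
  TTTTTT
  TTTT.T
Step 2: 4 trees catch fire, 3 burn out
  TTTTF.
  TT.F..
  .T.TF.
  TTTTTF
  TTTTTT
  TTTT.T
Step 3: 4 trees catch fire, 4 burn out
  TTTF..
  TT....
  .T.F..
  TTTTF.
  TTTTTF
  TTTT.T
Step 4: 4 trees catch fire, 4 burn out
  TTF...
  TT....
  .T....
  TTTF..
  TTTTF.
  TTTT.F
Step 5: 3 trees catch fire, 4 burn out
  TF....
  TT....
  .T....
  TTF...
  TTTF..
  TTTT..
Step 6: 5 trees catch fire, 3 burn out
  F.....
  TF....
  .T....
  TF....
  TTF...
  TTTF..

F.....
TF....
.T....
TF....
TTF...
TTTF..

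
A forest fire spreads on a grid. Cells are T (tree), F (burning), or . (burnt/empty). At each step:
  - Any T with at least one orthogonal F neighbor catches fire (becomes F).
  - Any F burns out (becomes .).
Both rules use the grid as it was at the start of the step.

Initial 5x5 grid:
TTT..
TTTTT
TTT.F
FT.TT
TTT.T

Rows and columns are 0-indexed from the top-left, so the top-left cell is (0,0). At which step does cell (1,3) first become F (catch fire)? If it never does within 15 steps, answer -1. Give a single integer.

Step 1: cell (1,3)='T' (+5 fires, +2 burnt)
Step 2: cell (1,3)='F' (+6 fires, +5 burnt)
  -> target ignites at step 2
Step 3: cell (1,3)='.' (+5 fires, +6 burnt)
Step 4: cell (1,3)='.' (+2 fires, +5 burnt)
Step 5: cell (1,3)='.' (+0 fires, +2 burnt)
  fire out at step 5

2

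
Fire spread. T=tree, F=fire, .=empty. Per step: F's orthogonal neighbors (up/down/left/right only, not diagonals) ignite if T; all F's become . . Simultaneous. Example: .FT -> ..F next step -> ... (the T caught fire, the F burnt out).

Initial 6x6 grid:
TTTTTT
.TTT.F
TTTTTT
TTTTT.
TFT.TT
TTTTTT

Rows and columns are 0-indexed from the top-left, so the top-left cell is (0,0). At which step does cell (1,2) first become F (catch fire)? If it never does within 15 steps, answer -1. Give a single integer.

Step 1: cell (1,2)='T' (+6 fires, +2 burnt)
Step 2: cell (1,2)='T' (+7 fires, +6 burnt)
Step 3: cell (1,2)='T' (+8 fires, +7 burnt)
Step 4: cell (1,2)='F' (+6 fires, +8 burnt)
  -> target ignites at step 4
Step 5: cell (1,2)='.' (+3 fires, +6 burnt)
Step 6: cell (1,2)='.' (+0 fires, +3 burnt)
  fire out at step 6

4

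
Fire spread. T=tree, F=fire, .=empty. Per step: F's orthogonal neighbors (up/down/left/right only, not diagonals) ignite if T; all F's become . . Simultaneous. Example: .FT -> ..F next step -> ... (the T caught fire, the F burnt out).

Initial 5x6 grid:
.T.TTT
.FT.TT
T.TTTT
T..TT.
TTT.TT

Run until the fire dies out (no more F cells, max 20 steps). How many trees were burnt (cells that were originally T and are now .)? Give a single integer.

Step 1: +2 fires, +1 burnt (F count now 2)
Step 2: +1 fires, +2 burnt (F count now 1)
Step 3: +1 fires, +1 burnt (F count now 1)
Step 4: +2 fires, +1 burnt (F count now 2)
Step 5: +3 fires, +2 burnt (F count now 3)
Step 6: +3 fires, +3 burnt (F count now 3)
Step 7: +3 fires, +3 burnt (F count now 3)
Step 8: +0 fires, +3 burnt (F count now 0)
Fire out after step 8
Initially T: 20, now '.': 25
Total burnt (originally-T cells now '.'): 15

Answer: 15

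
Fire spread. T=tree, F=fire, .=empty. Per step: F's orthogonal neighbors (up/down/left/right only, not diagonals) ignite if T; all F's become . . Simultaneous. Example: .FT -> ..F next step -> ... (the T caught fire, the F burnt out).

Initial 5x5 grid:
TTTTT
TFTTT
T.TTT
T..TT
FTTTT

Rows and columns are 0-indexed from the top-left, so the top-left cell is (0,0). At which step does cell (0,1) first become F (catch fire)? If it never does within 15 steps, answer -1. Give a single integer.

Step 1: cell (0,1)='F' (+5 fires, +2 burnt)
  -> target ignites at step 1
Step 2: cell (0,1)='.' (+6 fires, +5 burnt)
Step 3: cell (0,1)='.' (+4 fires, +6 burnt)
Step 4: cell (0,1)='.' (+4 fires, +4 burnt)
Step 5: cell (0,1)='.' (+1 fires, +4 burnt)
Step 6: cell (0,1)='.' (+0 fires, +1 burnt)
  fire out at step 6

1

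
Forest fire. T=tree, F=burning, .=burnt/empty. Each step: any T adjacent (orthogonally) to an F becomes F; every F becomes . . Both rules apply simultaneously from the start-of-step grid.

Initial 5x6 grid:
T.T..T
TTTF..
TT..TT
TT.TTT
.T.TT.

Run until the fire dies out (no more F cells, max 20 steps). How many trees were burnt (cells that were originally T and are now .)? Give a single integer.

Answer: 10

Derivation:
Step 1: +1 fires, +1 burnt (F count now 1)
Step 2: +2 fires, +1 burnt (F count now 2)
Step 3: +2 fires, +2 burnt (F count now 2)
Step 4: +3 fires, +2 burnt (F count now 3)
Step 5: +2 fires, +3 burnt (F count now 2)
Step 6: +0 fires, +2 burnt (F count now 0)
Fire out after step 6
Initially T: 18, now '.': 22
Total burnt (originally-T cells now '.'): 10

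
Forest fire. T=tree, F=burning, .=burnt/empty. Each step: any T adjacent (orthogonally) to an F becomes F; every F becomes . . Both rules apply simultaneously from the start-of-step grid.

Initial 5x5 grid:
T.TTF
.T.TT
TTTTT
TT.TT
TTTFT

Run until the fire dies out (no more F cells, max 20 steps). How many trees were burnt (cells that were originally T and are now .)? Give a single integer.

Answer: 18

Derivation:
Step 1: +5 fires, +2 burnt (F count now 5)
Step 2: +6 fires, +5 burnt (F count now 6)
Step 3: +3 fires, +6 burnt (F count now 3)
Step 4: +2 fires, +3 burnt (F count now 2)
Step 5: +2 fires, +2 burnt (F count now 2)
Step 6: +0 fires, +2 burnt (F count now 0)
Fire out after step 6
Initially T: 19, now '.': 24
Total burnt (originally-T cells now '.'): 18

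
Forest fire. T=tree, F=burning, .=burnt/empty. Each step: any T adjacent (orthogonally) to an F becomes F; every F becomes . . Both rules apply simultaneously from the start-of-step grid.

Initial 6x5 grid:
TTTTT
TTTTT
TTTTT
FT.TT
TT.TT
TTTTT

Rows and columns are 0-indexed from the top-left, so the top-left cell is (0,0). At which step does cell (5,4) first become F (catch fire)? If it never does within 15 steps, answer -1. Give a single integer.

Step 1: cell (5,4)='T' (+3 fires, +1 burnt)
Step 2: cell (5,4)='T' (+4 fires, +3 burnt)
Step 3: cell (5,4)='T' (+4 fires, +4 burnt)
Step 4: cell (5,4)='T' (+4 fires, +4 burnt)
Step 5: cell (5,4)='T' (+5 fires, +4 burnt)
Step 6: cell (5,4)='F' (+5 fires, +5 burnt)
  -> target ignites at step 6
Step 7: cell (5,4)='.' (+2 fires, +5 burnt)
Step 8: cell (5,4)='.' (+0 fires, +2 burnt)
  fire out at step 8

6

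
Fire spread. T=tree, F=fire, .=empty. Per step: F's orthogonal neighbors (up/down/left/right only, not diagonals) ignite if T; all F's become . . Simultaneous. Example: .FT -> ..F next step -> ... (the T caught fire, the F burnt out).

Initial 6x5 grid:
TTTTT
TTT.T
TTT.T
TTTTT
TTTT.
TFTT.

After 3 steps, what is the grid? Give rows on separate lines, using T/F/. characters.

Step 1: 3 trees catch fire, 1 burn out
  TTTTT
  TTT.T
  TTT.T
  TTTTT
  TFTT.
  F.FT.
Step 2: 4 trees catch fire, 3 burn out
  TTTTT
  TTT.T
  TTT.T
  TFTTT
  F.FT.
  ...F.
Step 3: 4 trees catch fire, 4 burn out
  TTTTT
  TTT.T
  TFT.T
  F.FTT
  ...F.
  .....

TTTTT
TTT.T
TFT.T
F.FTT
...F.
.....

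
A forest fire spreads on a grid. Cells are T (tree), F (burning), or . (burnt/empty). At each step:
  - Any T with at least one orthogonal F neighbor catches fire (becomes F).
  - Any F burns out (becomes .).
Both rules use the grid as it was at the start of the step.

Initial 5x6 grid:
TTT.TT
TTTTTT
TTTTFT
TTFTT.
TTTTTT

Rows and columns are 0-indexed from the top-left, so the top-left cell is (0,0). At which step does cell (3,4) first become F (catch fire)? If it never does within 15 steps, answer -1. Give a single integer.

Step 1: cell (3,4)='F' (+8 fires, +2 burnt)
  -> target ignites at step 1
Step 2: cell (3,4)='.' (+9 fires, +8 burnt)
Step 3: cell (3,4)='.' (+6 fires, +9 burnt)
Step 4: cell (3,4)='.' (+2 fires, +6 burnt)
Step 5: cell (3,4)='.' (+1 fires, +2 burnt)
Step 6: cell (3,4)='.' (+0 fires, +1 burnt)
  fire out at step 6

1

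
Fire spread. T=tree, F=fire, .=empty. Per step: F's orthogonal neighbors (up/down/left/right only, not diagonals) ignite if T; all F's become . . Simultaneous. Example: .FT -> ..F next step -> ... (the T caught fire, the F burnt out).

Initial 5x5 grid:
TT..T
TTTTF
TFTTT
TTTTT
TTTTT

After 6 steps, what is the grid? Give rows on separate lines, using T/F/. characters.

Step 1: 7 trees catch fire, 2 burn out
  TT..F
  TFTF.
  F.FTF
  TFTTT
  TTTTT
Step 2: 8 trees catch fire, 7 burn out
  TF...
  F.F..
  ...F.
  F.FTF
  TFTTT
Step 3: 5 trees catch fire, 8 burn out
  F....
  .....
  .....
  ...F.
  F.FTF
Step 4: 1 trees catch fire, 5 burn out
  .....
  .....
  .....
  .....
  ...F.
Step 5: 0 trees catch fire, 1 burn out
  .....
  .....
  .....
  .....
  .....
Step 6: 0 trees catch fire, 0 burn out
  .....
  .....
  .....
  .....
  .....

.....
.....
.....
.....
.....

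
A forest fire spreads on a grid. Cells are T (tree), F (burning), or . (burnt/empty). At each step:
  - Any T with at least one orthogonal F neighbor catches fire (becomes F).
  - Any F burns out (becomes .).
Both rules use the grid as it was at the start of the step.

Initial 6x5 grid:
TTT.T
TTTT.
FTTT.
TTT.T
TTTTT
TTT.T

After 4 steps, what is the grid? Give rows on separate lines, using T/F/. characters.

Step 1: 3 trees catch fire, 1 burn out
  TTT.T
  FTTT.
  .FTT.
  FTT.T
  TTTTT
  TTT.T
Step 2: 5 trees catch fire, 3 burn out
  FTT.T
  .FTT.
  ..FT.
  .FT.T
  FTTTT
  TTT.T
Step 3: 6 trees catch fire, 5 burn out
  .FT.T
  ..FT.
  ...F.
  ..F.T
  .FTTT
  FTT.T
Step 4: 4 trees catch fire, 6 burn out
  ..F.T
  ...F.
  .....
  ....T
  ..FTT
  .FT.T

..F.T
...F.
.....
....T
..FTT
.FT.T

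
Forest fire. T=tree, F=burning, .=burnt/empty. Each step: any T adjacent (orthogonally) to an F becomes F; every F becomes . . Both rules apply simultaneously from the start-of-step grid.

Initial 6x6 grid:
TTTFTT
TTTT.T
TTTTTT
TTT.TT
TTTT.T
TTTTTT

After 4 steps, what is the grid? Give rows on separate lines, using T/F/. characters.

Step 1: 3 trees catch fire, 1 burn out
  TTF.FT
  TTTF.T
  TTTTTT
  TTT.TT
  TTTT.T
  TTTTTT
Step 2: 4 trees catch fire, 3 burn out
  TF...F
  TTF..T
  TTTFTT
  TTT.TT
  TTTT.T
  TTTTTT
Step 3: 5 trees catch fire, 4 burn out
  F.....
  TF...F
  TTF.FT
  TTT.TT
  TTTT.T
  TTTTTT
Step 4: 5 trees catch fire, 5 burn out
  ......
  F.....
  TF...F
  TTF.FT
  TTTT.T
  TTTTTT

......
F.....
TF...F
TTF.FT
TTTT.T
TTTTTT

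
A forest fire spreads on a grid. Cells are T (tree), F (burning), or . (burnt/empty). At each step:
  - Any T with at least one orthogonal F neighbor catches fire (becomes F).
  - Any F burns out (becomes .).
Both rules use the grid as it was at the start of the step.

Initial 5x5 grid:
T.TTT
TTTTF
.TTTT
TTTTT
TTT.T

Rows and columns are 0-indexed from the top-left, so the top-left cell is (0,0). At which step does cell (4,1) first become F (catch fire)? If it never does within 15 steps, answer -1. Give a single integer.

Step 1: cell (4,1)='T' (+3 fires, +1 burnt)
Step 2: cell (4,1)='T' (+4 fires, +3 burnt)
Step 3: cell (4,1)='T' (+5 fires, +4 burnt)
Step 4: cell (4,1)='T' (+3 fires, +5 burnt)
Step 5: cell (4,1)='T' (+3 fires, +3 burnt)
Step 6: cell (4,1)='F' (+2 fires, +3 burnt)
  -> target ignites at step 6
Step 7: cell (4,1)='.' (+1 fires, +2 burnt)
Step 8: cell (4,1)='.' (+0 fires, +1 burnt)
  fire out at step 8

6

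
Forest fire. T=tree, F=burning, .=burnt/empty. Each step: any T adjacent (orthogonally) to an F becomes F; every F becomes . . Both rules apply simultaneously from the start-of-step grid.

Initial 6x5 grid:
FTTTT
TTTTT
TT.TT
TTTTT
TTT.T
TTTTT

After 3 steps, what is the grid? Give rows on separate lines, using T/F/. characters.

Step 1: 2 trees catch fire, 1 burn out
  .FTTT
  FTTTT
  TT.TT
  TTTTT
  TTT.T
  TTTTT
Step 2: 3 trees catch fire, 2 burn out
  ..FTT
  .FTTT
  FT.TT
  TTTTT
  TTT.T
  TTTTT
Step 3: 4 trees catch fire, 3 burn out
  ...FT
  ..FTT
  .F.TT
  FTTTT
  TTT.T
  TTTTT

...FT
..FTT
.F.TT
FTTTT
TTT.T
TTTTT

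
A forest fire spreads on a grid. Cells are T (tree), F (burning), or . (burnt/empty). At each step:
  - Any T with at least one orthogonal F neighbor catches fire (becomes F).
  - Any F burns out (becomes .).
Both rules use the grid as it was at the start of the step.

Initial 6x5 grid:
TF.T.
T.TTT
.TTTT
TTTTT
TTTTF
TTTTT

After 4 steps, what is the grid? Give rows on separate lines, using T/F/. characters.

Step 1: 4 trees catch fire, 2 burn out
  F..T.
  T.TTT
  .TTTT
  TTTTF
  TTTF.
  TTTTF
Step 2: 5 trees catch fire, 4 burn out
  ...T.
  F.TTT
  .TTTF
  TTTF.
  TTF..
  TTTF.
Step 3: 5 trees catch fire, 5 burn out
  ...T.
  ..TTF
  .TTF.
  TTF..
  TF...
  TTF..
Step 4: 5 trees catch fire, 5 burn out
  ...T.
  ..TF.
  .TF..
  TF...
  F....
  TF...

...T.
..TF.
.TF..
TF...
F....
TF...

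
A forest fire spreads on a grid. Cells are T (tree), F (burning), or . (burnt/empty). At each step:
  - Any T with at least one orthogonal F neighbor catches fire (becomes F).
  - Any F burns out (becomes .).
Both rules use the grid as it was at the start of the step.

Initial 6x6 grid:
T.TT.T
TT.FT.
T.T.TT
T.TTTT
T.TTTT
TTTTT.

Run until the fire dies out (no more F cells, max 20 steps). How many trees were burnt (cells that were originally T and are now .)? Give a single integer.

Step 1: +2 fires, +1 burnt (F count now 2)
Step 2: +2 fires, +2 burnt (F count now 2)
Step 3: +2 fires, +2 burnt (F count now 2)
Step 4: +3 fires, +2 burnt (F count now 3)
Step 5: +4 fires, +3 burnt (F count now 4)
Step 6: +3 fires, +4 burnt (F count now 3)
Step 7: +1 fires, +3 burnt (F count now 1)
Step 8: +1 fires, +1 burnt (F count now 1)
Step 9: +1 fires, +1 burnt (F count now 1)
Step 10: +1 fires, +1 burnt (F count now 1)
Step 11: +1 fires, +1 burnt (F count now 1)
Step 12: +1 fires, +1 burnt (F count now 1)
Step 13: +1 fires, +1 burnt (F count now 1)
Step 14: +2 fires, +1 burnt (F count now 2)
Step 15: +0 fires, +2 burnt (F count now 0)
Fire out after step 15
Initially T: 26, now '.': 35
Total burnt (originally-T cells now '.'): 25

Answer: 25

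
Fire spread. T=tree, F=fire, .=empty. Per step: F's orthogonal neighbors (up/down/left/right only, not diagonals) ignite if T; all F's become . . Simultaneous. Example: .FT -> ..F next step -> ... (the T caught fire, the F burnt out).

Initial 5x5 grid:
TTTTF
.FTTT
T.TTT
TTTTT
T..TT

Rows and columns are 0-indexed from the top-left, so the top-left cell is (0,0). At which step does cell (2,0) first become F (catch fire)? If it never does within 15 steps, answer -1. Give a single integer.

Step 1: cell (2,0)='T' (+4 fires, +2 burnt)
Step 2: cell (2,0)='T' (+5 fires, +4 burnt)
Step 3: cell (2,0)='T' (+3 fires, +5 burnt)
Step 4: cell (2,0)='T' (+3 fires, +3 burnt)
Step 5: cell (2,0)='T' (+2 fires, +3 burnt)
Step 6: cell (2,0)='F' (+2 fires, +2 burnt)
  -> target ignites at step 6
Step 7: cell (2,0)='.' (+0 fires, +2 burnt)
  fire out at step 7

6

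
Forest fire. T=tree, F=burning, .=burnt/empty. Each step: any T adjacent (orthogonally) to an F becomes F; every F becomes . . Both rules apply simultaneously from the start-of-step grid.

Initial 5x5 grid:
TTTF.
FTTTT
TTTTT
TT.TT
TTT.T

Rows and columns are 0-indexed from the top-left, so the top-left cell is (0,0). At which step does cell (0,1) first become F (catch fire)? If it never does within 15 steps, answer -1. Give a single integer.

Step 1: cell (0,1)='T' (+5 fires, +2 burnt)
Step 2: cell (0,1)='F' (+6 fires, +5 burnt)
  -> target ignites at step 2
Step 3: cell (0,1)='.' (+5 fires, +6 burnt)
Step 4: cell (0,1)='.' (+2 fires, +5 burnt)
Step 5: cell (0,1)='.' (+2 fires, +2 burnt)
Step 6: cell (0,1)='.' (+0 fires, +2 burnt)
  fire out at step 6

2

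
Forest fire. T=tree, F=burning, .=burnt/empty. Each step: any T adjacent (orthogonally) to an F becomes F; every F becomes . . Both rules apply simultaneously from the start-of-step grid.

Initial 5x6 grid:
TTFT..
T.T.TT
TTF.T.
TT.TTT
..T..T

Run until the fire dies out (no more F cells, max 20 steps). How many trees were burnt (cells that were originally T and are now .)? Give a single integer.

Answer: 9

Derivation:
Step 1: +4 fires, +2 burnt (F count now 4)
Step 2: +3 fires, +4 burnt (F count now 3)
Step 3: +2 fires, +3 burnt (F count now 2)
Step 4: +0 fires, +2 burnt (F count now 0)
Fire out after step 4
Initially T: 17, now '.': 22
Total burnt (originally-T cells now '.'): 9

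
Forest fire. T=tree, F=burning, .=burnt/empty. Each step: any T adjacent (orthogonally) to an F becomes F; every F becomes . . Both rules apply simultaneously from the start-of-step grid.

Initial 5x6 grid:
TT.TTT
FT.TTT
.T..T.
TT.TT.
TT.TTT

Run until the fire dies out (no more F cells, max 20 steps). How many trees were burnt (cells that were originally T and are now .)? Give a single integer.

Answer: 8

Derivation:
Step 1: +2 fires, +1 burnt (F count now 2)
Step 2: +2 fires, +2 burnt (F count now 2)
Step 3: +1 fires, +2 burnt (F count now 1)
Step 4: +2 fires, +1 burnt (F count now 2)
Step 5: +1 fires, +2 burnt (F count now 1)
Step 6: +0 fires, +1 burnt (F count now 0)
Fire out after step 6
Initially T: 20, now '.': 18
Total burnt (originally-T cells now '.'): 8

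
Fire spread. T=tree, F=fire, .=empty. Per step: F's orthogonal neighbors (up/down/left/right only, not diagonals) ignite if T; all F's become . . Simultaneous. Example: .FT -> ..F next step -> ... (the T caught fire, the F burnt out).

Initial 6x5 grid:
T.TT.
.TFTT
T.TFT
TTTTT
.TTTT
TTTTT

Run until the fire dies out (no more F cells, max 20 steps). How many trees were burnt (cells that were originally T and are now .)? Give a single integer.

Answer: 22

Derivation:
Step 1: +6 fires, +2 burnt (F count now 6)
Step 2: +5 fires, +6 burnt (F count now 5)
Step 3: +4 fires, +5 burnt (F count now 4)
Step 4: +4 fires, +4 burnt (F count now 4)
Step 5: +2 fires, +4 burnt (F count now 2)
Step 6: +1 fires, +2 burnt (F count now 1)
Step 7: +0 fires, +1 burnt (F count now 0)
Fire out after step 7
Initially T: 23, now '.': 29
Total burnt (originally-T cells now '.'): 22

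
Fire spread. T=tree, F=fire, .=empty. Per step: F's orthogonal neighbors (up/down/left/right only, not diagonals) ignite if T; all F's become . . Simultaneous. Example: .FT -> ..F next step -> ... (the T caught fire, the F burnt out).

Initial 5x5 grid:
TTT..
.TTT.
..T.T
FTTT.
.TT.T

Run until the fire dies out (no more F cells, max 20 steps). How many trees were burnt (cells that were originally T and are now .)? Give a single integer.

Answer: 12

Derivation:
Step 1: +1 fires, +1 burnt (F count now 1)
Step 2: +2 fires, +1 burnt (F count now 2)
Step 3: +3 fires, +2 burnt (F count now 3)
Step 4: +1 fires, +3 burnt (F count now 1)
Step 5: +3 fires, +1 burnt (F count now 3)
Step 6: +1 fires, +3 burnt (F count now 1)
Step 7: +1 fires, +1 burnt (F count now 1)
Step 8: +0 fires, +1 burnt (F count now 0)
Fire out after step 8
Initially T: 14, now '.': 23
Total burnt (originally-T cells now '.'): 12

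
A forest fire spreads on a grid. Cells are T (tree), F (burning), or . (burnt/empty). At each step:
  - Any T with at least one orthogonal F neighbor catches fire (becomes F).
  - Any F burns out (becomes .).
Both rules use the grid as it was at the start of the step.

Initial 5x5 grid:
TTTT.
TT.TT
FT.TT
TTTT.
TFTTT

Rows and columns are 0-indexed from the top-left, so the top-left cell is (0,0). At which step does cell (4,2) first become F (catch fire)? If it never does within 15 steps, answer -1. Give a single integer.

Step 1: cell (4,2)='F' (+6 fires, +2 burnt)
  -> target ignites at step 1
Step 2: cell (4,2)='.' (+4 fires, +6 burnt)
Step 3: cell (4,2)='.' (+3 fires, +4 burnt)
Step 4: cell (4,2)='.' (+2 fires, +3 burnt)
Step 5: cell (4,2)='.' (+3 fires, +2 burnt)
Step 6: cell (4,2)='.' (+1 fires, +3 burnt)
Step 7: cell (4,2)='.' (+0 fires, +1 burnt)
  fire out at step 7

1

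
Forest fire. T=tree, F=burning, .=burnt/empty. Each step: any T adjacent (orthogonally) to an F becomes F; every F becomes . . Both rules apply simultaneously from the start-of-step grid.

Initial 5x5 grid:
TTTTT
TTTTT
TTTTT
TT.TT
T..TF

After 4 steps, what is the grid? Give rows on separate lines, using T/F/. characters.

Step 1: 2 trees catch fire, 1 burn out
  TTTTT
  TTTTT
  TTTTT
  TT.TF
  T..F.
Step 2: 2 trees catch fire, 2 burn out
  TTTTT
  TTTTT
  TTTTF
  TT.F.
  T....
Step 3: 2 trees catch fire, 2 burn out
  TTTTT
  TTTTF
  TTTF.
  TT...
  T....
Step 4: 3 trees catch fire, 2 burn out
  TTTTF
  TTTF.
  TTF..
  TT...
  T....

TTTTF
TTTF.
TTF..
TT...
T....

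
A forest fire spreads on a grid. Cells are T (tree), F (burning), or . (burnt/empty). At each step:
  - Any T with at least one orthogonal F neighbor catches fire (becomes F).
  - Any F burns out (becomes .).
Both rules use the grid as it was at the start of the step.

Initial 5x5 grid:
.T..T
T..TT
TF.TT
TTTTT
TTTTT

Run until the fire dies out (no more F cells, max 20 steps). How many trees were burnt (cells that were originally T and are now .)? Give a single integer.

Step 1: +2 fires, +1 burnt (F count now 2)
Step 2: +4 fires, +2 burnt (F count now 4)
Step 3: +3 fires, +4 burnt (F count now 3)
Step 4: +3 fires, +3 burnt (F count now 3)
Step 5: +3 fires, +3 burnt (F count now 3)
Step 6: +1 fires, +3 burnt (F count now 1)
Step 7: +1 fires, +1 burnt (F count now 1)
Step 8: +0 fires, +1 burnt (F count now 0)
Fire out after step 8
Initially T: 18, now '.': 24
Total burnt (originally-T cells now '.'): 17

Answer: 17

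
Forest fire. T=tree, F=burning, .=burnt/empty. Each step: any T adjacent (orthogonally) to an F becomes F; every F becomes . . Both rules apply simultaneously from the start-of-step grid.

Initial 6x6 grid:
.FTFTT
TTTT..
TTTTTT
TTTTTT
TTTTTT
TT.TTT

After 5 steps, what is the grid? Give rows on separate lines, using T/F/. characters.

Step 1: 4 trees catch fire, 2 burn out
  ..F.FT
  TFTF..
  TTTTTT
  TTTTTT
  TTTTTT
  TT.TTT
Step 2: 5 trees catch fire, 4 burn out
  .....F
  F.F...
  TFTFTT
  TTTTTT
  TTTTTT
  TT.TTT
Step 3: 5 trees catch fire, 5 burn out
  ......
  ......
  F.F.FT
  TFTFTT
  TTTTTT
  TT.TTT
Step 4: 6 trees catch fire, 5 burn out
  ......
  ......
  .....F
  F.F.FT
  TFTFTT
  TT.TTT
Step 5: 6 trees catch fire, 6 burn out
  ......
  ......
  ......
  .....F
  F.F.FT
  TF.FTT

......
......
......
.....F
F.F.FT
TF.FTT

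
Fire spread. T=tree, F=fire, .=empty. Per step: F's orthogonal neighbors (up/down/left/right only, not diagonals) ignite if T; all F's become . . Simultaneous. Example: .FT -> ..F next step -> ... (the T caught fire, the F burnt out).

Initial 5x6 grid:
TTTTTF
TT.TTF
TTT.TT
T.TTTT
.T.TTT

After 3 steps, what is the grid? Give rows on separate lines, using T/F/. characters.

Step 1: 3 trees catch fire, 2 burn out
  TTTTF.
  TT.TF.
  TTT.TF
  T.TTTT
  .T.TTT
Step 2: 4 trees catch fire, 3 burn out
  TTTF..
  TT.F..
  TTT.F.
  T.TTTF
  .T.TTT
Step 3: 3 trees catch fire, 4 burn out
  TTF...
  TT....
  TTT...
  T.TTF.
  .T.TTF

TTF...
TT....
TTT...
T.TTF.
.T.TTF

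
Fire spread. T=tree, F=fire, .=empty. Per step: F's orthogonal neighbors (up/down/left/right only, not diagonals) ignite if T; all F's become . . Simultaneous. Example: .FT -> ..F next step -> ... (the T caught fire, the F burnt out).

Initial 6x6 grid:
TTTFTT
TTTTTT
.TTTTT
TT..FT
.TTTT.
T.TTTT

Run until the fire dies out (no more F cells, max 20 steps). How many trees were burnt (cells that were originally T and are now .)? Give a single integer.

Step 1: +6 fires, +2 burnt (F count now 6)
Step 2: +8 fires, +6 burnt (F count now 8)
Step 3: +7 fires, +8 burnt (F count now 7)
Step 4: +4 fires, +7 burnt (F count now 4)
Step 5: +1 fires, +4 burnt (F count now 1)
Step 6: +1 fires, +1 burnt (F count now 1)
Step 7: +0 fires, +1 burnt (F count now 0)
Fire out after step 7
Initially T: 28, now '.': 35
Total burnt (originally-T cells now '.'): 27

Answer: 27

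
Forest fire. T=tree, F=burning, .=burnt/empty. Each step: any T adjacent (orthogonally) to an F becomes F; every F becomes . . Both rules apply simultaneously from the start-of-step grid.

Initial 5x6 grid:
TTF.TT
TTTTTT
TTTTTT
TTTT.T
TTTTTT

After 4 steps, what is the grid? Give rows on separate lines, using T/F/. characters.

Step 1: 2 trees catch fire, 1 burn out
  TF..TT
  TTFTTT
  TTTTTT
  TTTT.T
  TTTTTT
Step 2: 4 trees catch fire, 2 burn out
  F...TT
  TF.FTT
  TTFTTT
  TTTT.T
  TTTTTT
Step 3: 5 trees catch fire, 4 burn out
  ....TT
  F...FT
  TF.FTT
  TTFT.T
  TTTTTT
Step 4: 7 trees catch fire, 5 burn out
  ....FT
  .....F
  F...FT
  TF.F.T
  TTFTTT

....FT
.....F
F...FT
TF.F.T
TTFTTT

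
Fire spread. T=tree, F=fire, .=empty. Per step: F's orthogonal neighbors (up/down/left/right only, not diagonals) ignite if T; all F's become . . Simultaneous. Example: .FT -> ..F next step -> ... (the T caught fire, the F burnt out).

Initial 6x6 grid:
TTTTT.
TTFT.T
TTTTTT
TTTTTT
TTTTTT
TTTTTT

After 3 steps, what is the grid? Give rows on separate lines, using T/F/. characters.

Step 1: 4 trees catch fire, 1 burn out
  TTFTT.
  TF.F.T
  TTFTTT
  TTTTTT
  TTTTTT
  TTTTTT
Step 2: 6 trees catch fire, 4 burn out
  TF.FT.
  F....T
  TF.FTT
  TTFTTT
  TTTTTT
  TTTTTT
Step 3: 7 trees catch fire, 6 burn out
  F...F.
  .....T
  F...FT
  TF.FTT
  TTFTTT
  TTTTTT

F...F.
.....T
F...FT
TF.FTT
TTFTTT
TTTTTT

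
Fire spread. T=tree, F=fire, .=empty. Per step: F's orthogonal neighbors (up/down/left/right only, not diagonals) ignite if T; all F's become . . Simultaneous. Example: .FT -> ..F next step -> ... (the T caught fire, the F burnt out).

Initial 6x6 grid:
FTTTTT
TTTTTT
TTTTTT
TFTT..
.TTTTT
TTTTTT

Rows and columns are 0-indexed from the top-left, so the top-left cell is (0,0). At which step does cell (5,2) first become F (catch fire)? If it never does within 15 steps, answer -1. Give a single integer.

Step 1: cell (5,2)='T' (+6 fires, +2 burnt)
Step 2: cell (5,2)='T' (+7 fires, +6 burnt)
Step 3: cell (5,2)='F' (+6 fires, +7 burnt)
  -> target ignites at step 3
Step 4: cell (5,2)='.' (+5 fires, +6 burnt)
Step 5: cell (5,2)='.' (+5 fires, +5 burnt)
Step 6: cell (5,2)='.' (+2 fires, +5 burnt)
Step 7: cell (5,2)='.' (+0 fires, +2 burnt)
  fire out at step 7

3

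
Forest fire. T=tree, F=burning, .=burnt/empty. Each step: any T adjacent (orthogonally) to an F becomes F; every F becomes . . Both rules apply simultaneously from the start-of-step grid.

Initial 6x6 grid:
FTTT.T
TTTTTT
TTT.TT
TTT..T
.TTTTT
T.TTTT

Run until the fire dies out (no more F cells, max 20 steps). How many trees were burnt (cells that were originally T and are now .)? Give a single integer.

Step 1: +2 fires, +1 burnt (F count now 2)
Step 2: +3 fires, +2 burnt (F count now 3)
Step 3: +4 fires, +3 burnt (F count now 4)
Step 4: +3 fires, +4 burnt (F count now 3)
Step 5: +3 fires, +3 burnt (F count now 3)
Step 6: +3 fires, +3 burnt (F count now 3)
Step 7: +4 fires, +3 burnt (F count now 4)
Step 8: +3 fires, +4 burnt (F count now 3)
Step 9: +2 fires, +3 burnt (F count now 2)
Step 10: +1 fires, +2 burnt (F count now 1)
Step 11: +0 fires, +1 burnt (F count now 0)
Fire out after step 11
Initially T: 29, now '.': 35
Total burnt (originally-T cells now '.'): 28

Answer: 28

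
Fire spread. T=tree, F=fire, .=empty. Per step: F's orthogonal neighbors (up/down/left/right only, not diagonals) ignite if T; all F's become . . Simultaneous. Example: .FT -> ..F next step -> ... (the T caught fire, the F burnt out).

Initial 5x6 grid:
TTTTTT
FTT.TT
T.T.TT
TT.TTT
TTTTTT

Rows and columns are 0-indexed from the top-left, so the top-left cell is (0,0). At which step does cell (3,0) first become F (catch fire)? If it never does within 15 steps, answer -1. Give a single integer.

Step 1: cell (3,0)='T' (+3 fires, +1 burnt)
Step 2: cell (3,0)='F' (+3 fires, +3 burnt)
  -> target ignites at step 2
Step 3: cell (3,0)='.' (+4 fires, +3 burnt)
Step 4: cell (3,0)='.' (+2 fires, +4 burnt)
Step 5: cell (3,0)='.' (+2 fires, +2 burnt)
Step 6: cell (3,0)='.' (+3 fires, +2 burnt)
Step 7: cell (3,0)='.' (+4 fires, +3 burnt)
Step 8: cell (3,0)='.' (+3 fires, +4 burnt)
Step 9: cell (3,0)='.' (+1 fires, +3 burnt)
Step 10: cell (3,0)='.' (+0 fires, +1 burnt)
  fire out at step 10

2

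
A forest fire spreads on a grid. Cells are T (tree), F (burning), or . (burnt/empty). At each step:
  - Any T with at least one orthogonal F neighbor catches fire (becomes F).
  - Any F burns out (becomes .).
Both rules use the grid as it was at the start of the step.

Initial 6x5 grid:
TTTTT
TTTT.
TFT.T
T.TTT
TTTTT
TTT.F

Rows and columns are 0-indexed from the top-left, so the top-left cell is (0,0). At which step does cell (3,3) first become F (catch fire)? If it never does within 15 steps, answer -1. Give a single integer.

Step 1: cell (3,3)='T' (+4 fires, +2 burnt)
Step 2: cell (3,3)='T' (+7 fires, +4 burnt)
Step 3: cell (3,3)='F' (+7 fires, +7 burnt)
  -> target ignites at step 3
Step 4: cell (3,3)='.' (+4 fires, +7 burnt)
Step 5: cell (3,3)='.' (+2 fires, +4 burnt)
Step 6: cell (3,3)='.' (+0 fires, +2 burnt)
  fire out at step 6

3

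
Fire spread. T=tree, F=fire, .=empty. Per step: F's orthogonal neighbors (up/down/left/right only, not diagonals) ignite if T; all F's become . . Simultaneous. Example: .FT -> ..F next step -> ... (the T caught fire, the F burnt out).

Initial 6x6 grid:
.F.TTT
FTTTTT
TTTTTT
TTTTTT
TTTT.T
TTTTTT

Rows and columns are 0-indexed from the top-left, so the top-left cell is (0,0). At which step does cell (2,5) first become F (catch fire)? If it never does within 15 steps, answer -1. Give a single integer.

Step 1: cell (2,5)='T' (+2 fires, +2 burnt)
Step 2: cell (2,5)='T' (+3 fires, +2 burnt)
Step 3: cell (2,5)='T' (+4 fires, +3 burnt)
Step 4: cell (2,5)='T' (+6 fires, +4 burnt)
Step 5: cell (2,5)='T' (+6 fires, +6 burnt)
Step 6: cell (2,5)='F' (+5 fires, +6 burnt)
  -> target ignites at step 6
Step 7: cell (2,5)='.' (+2 fires, +5 burnt)
Step 8: cell (2,5)='.' (+2 fires, +2 burnt)
Step 9: cell (2,5)='.' (+1 fires, +2 burnt)
Step 10: cell (2,5)='.' (+0 fires, +1 burnt)
  fire out at step 10

6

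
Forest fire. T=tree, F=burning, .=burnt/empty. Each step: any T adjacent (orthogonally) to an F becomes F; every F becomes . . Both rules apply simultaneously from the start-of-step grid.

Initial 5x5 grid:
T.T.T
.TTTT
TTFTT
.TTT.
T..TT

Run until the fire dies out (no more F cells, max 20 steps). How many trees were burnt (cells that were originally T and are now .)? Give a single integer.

Answer: 15

Derivation:
Step 1: +4 fires, +1 burnt (F count now 4)
Step 2: +7 fires, +4 burnt (F count now 7)
Step 3: +2 fires, +7 burnt (F count now 2)
Step 4: +2 fires, +2 burnt (F count now 2)
Step 5: +0 fires, +2 burnt (F count now 0)
Fire out after step 5
Initially T: 17, now '.': 23
Total burnt (originally-T cells now '.'): 15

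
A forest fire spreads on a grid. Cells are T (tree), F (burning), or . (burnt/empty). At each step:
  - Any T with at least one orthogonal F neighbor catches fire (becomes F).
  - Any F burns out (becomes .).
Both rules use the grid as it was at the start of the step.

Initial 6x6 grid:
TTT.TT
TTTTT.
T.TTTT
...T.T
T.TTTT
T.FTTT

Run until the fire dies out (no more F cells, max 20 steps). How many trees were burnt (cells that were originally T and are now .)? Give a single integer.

Answer: 24

Derivation:
Step 1: +2 fires, +1 burnt (F count now 2)
Step 2: +2 fires, +2 burnt (F count now 2)
Step 3: +3 fires, +2 burnt (F count now 3)
Step 4: +2 fires, +3 burnt (F count now 2)
Step 5: +4 fires, +2 burnt (F count now 4)
Step 6: +3 fires, +4 burnt (F count now 3)
Step 7: +3 fires, +3 burnt (F count now 3)
Step 8: +3 fires, +3 burnt (F count now 3)
Step 9: +2 fires, +3 burnt (F count now 2)
Step 10: +0 fires, +2 burnt (F count now 0)
Fire out after step 10
Initially T: 26, now '.': 34
Total burnt (originally-T cells now '.'): 24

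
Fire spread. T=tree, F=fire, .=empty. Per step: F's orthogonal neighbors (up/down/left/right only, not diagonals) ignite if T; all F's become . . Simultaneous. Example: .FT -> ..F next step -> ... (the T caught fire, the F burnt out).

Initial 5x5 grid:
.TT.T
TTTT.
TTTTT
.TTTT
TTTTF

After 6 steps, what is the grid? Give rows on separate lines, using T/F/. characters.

Step 1: 2 trees catch fire, 1 burn out
  .TT.T
  TTTT.
  TTTTT
  .TTTF
  TTTF.
Step 2: 3 trees catch fire, 2 burn out
  .TT.T
  TTTT.
  TTTTF
  .TTF.
  TTF..
Step 3: 3 trees catch fire, 3 burn out
  .TT.T
  TTTT.
  TTTF.
  .TF..
  TF...
Step 4: 4 trees catch fire, 3 burn out
  .TT.T
  TTTF.
  TTF..
  .F...
  F....
Step 5: 2 trees catch fire, 4 burn out
  .TT.T
  TTF..
  TF...
  .....
  .....
Step 6: 3 trees catch fire, 2 burn out
  .TF.T
  TF...
  F....
  .....
  .....

.TF.T
TF...
F....
.....
.....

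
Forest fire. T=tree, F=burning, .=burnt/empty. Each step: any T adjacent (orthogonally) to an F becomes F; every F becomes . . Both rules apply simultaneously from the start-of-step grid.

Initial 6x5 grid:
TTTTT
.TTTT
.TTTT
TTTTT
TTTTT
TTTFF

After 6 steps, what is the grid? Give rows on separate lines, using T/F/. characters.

Step 1: 3 trees catch fire, 2 burn out
  TTTTT
  .TTTT
  .TTTT
  TTTTT
  TTTFF
  TTF..
Step 2: 4 trees catch fire, 3 burn out
  TTTTT
  .TTTT
  .TTTT
  TTTFF
  TTF..
  TF...
Step 3: 5 trees catch fire, 4 burn out
  TTTTT
  .TTTT
  .TTFF
  TTF..
  TF...
  F....
Step 4: 5 trees catch fire, 5 burn out
  TTTTT
  .TTFF
  .TF..
  TF...
  F....
  .....
Step 5: 5 trees catch fire, 5 burn out
  TTTFF
  .TF..
  .F...
  F....
  .....
  .....
Step 6: 2 trees catch fire, 5 burn out
  TTF..
  .F...
  .....
  .....
  .....
  .....

TTF..
.F...
.....
.....
.....
.....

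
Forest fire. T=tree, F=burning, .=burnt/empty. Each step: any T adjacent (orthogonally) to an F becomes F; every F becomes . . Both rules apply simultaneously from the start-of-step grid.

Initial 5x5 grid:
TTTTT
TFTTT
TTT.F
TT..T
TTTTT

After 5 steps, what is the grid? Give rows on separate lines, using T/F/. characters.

Step 1: 6 trees catch fire, 2 burn out
  TFTTT
  F.FTF
  TFT..
  TT..F
  TTTTT
Step 2: 8 trees catch fire, 6 burn out
  F.FTF
  ...F.
  F.F..
  TF...
  TTTTF
Step 3: 4 trees catch fire, 8 burn out
  ...F.
  .....
  .....
  F....
  TFTF.
Step 4: 2 trees catch fire, 4 burn out
  .....
  .....
  .....
  .....
  F.F..
Step 5: 0 trees catch fire, 2 burn out
  .....
  .....
  .....
  .....
  .....

.....
.....
.....
.....
.....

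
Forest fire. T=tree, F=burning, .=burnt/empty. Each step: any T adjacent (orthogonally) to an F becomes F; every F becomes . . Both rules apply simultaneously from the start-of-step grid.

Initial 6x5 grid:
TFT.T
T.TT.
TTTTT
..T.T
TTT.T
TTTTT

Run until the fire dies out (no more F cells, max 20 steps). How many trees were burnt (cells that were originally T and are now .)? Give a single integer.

Answer: 21

Derivation:
Step 1: +2 fires, +1 burnt (F count now 2)
Step 2: +2 fires, +2 burnt (F count now 2)
Step 3: +3 fires, +2 burnt (F count now 3)
Step 4: +3 fires, +3 burnt (F count now 3)
Step 5: +2 fires, +3 burnt (F count now 2)
Step 6: +3 fires, +2 burnt (F count now 3)
Step 7: +4 fires, +3 burnt (F count now 4)
Step 8: +2 fires, +4 burnt (F count now 2)
Step 9: +0 fires, +2 burnt (F count now 0)
Fire out after step 9
Initially T: 22, now '.': 29
Total burnt (originally-T cells now '.'): 21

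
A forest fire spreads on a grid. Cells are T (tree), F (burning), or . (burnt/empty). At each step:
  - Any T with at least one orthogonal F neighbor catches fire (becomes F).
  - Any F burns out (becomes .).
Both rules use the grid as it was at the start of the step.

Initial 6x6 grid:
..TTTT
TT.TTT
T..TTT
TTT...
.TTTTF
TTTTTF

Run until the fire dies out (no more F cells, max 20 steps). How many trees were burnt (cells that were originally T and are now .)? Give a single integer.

Answer: 15

Derivation:
Step 1: +2 fires, +2 burnt (F count now 2)
Step 2: +2 fires, +2 burnt (F count now 2)
Step 3: +2 fires, +2 burnt (F count now 2)
Step 4: +3 fires, +2 burnt (F count now 3)
Step 5: +2 fires, +3 burnt (F count now 2)
Step 6: +1 fires, +2 burnt (F count now 1)
Step 7: +1 fires, +1 burnt (F count now 1)
Step 8: +1 fires, +1 burnt (F count now 1)
Step 9: +1 fires, +1 burnt (F count now 1)
Step 10: +0 fires, +1 burnt (F count now 0)
Fire out after step 10
Initially T: 25, now '.': 26
Total burnt (originally-T cells now '.'): 15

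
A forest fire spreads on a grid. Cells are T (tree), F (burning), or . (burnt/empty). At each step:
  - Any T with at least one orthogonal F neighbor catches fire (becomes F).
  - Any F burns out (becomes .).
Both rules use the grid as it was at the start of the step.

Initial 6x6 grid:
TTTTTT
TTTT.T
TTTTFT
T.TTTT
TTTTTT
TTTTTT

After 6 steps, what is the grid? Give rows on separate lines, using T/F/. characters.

Step 1: 3 trees catch fire, 1 burn out
  TTTTTT
  TTTT.T
  TTTF.F
  T.TTFT
  TTTTTT
  TTTTTT
Step 2: 6 trees catch fire, 3 burn out
  TTTTTT
  TTTF.F
  TTF...
  T.TF.F
  TTTTFT
  TTTTTT
Step 3: 8 trees catch fire, 6 burn out
  TTTFTF
  TTF...
  TF....
  T.F...
  TTTF.F
  TTTTFT
Step 4: 7 trees catch fire, 8 burn out
  TTF.F.
  TF....
  F.....
  T.....
  TTF...
  TTTF.F
Step 5: 5 trees catch fire, 7 burn out
  TF....
  F.....
  ......
  F.....
  TF....
  TTF...
Step 6: 3 trees catch fire, 5 burn out
  F.....
  ......
  ......
  ......
  F.....
  TF....

F.....
......
......
......
F.....
TF....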